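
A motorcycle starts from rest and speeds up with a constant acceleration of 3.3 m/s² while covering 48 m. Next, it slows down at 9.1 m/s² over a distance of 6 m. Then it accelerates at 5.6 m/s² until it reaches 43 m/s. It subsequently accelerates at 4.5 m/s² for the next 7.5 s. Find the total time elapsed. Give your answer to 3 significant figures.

18.4 s

Phase 1 (accelerating): v₀ = 0 m/s, a = 3.3 m/s².
v² = v₀² + 2aΔx = 0² + 2·3.3·48 = 317 → v = 17.8 m/s
t = (v − v₀)/a = (17.8 − 0)/3.3 = 5.39 s

Phase 2 (decelerating): v₀ = 17.8 m/s, a = -9.1 m/s².
v² = v₀² + 2aΔx = 17.8² + 2·-9.1·6 = 208 → v = 14.4 m/s
t = (v − v₀)/a = (14.4 − 17.8)/-9.1 = 0.373 s

Phase 3 (accelerating): v₀ = 14.4 m/s, a = 5.6 m/s².
v = v₀ + at → t = (43 − 14.4) / 5.6 = 5.11 s
v² = v₀² + 2aΔx → Δx = (43² − 14.4²)/(2·5.6) = 147 m

Phase 4 (accelerating): v₀ = 43.0 m/s, a = 4.5 m/s².
v = v₀ + at = 43.0 + (4.5)(7.5) = 76.8 m/s
Δx = v₀t + ½at² = 43.0·7.5 + 0.5·4.5·7.5² = 449 m
Total time = 5.39 + 0.373 + 5.11 + 7.50 = 18.4 s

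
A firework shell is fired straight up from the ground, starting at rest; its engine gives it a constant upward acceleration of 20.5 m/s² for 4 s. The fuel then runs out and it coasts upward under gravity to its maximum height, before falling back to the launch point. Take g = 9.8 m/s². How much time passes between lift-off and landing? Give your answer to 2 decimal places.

22.54 s

Phase 1 (powered ascent): v₀ = 0 m/s, a = 20.5 m/s².
v = v₀ + at = 0 + (20.5)(4) = 82.0 m/s
Δx = v₀t + ½at² = 0·4 + 0.5·20.5·4² = 164 m

Phase 2 (coasting upward): v₀ = 82.0 m/s, a = -9.8 m/s².
v = v₀ + at → t = (0 − 82.0) / -9.8 = 8.37 s
v² = v₀² + 2aΔx → Δx = (0² − 82.0²)/(2·-9.8) = 343 m

Phase 3 (free fall): v₀ = 0 m/s, a = -9.8 m/s².
Falls 507 m from rest: t = √(2·507/9.8) = 10.2 s; v = g·t = 99.7 m/s.
Total time = 4.00 + 8.37 + 10.2 = 22.5 s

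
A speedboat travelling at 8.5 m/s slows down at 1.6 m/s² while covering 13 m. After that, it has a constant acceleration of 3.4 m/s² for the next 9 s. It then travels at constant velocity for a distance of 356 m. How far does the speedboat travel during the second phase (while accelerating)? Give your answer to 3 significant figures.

Phase 1 (decelerating): v₀ = 8.50 m/s, a = -1.6 m/s².
v² = v₀² + 2aΔx = 8.50² + 2·-1.6·13 = 30.6 → v = 5.54 m/s
t = (v − v₀)/a = (5.54 − 8.50)/-1.6 = 1.85 s

Phase 2 (accelerating): v₀ = 5.54 m/s, a = 3.4 m/s².
v = v₀ + at = 5.54 + (3.4)(9) = 36.1 m/s
Δx = v₀t + ½at² = 5.54·9 + 0.5·3.4·9² = 188 m
Distance in phase 2 = 188 m

188 m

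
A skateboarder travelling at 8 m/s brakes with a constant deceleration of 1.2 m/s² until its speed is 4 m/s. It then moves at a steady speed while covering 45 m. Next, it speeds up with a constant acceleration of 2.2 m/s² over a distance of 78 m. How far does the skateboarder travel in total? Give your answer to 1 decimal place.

143.0 m

Phase 1 (decelerating): v₀ = 8.00 m/s, a = -1.2 m/s².
v = v₀ + at → t = (4 − 8.00) / -1.2 = 3.33 s
v² = v₀² + 2aΔx → Δx = (4² − 8.00²)/(2·-1.2) = 20.0 m

Phase 2 (constant speed): v₀ = 4.00 m/s, a = 0 m/s².
Constant speed: t = d/v = 45/4.00 = 11.2 s

Phase 3 (accelerating): v₀ = 4.00 m/s, a = 2.2 m/s².
v² = v₀² + 2aΔx = 4.00² + 2·2.2·78 = 359 → v = 19.0 m/s
t = (v − v₀)/a = (19.0 − 4.00)/2.2 = 6.80 s
Total distance = 20.0 + 45.0 + 78.0 = 143 m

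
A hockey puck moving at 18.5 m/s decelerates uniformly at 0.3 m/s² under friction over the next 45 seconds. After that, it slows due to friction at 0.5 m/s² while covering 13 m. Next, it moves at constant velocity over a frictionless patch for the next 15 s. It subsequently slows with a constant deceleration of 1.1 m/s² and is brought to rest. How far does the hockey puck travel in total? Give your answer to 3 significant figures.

599 m

Phase 1 (decelerating): v₀ = 18.5 m/s, a = -0.3 m/s².
v = v₀ + at = 18.5 + (-0.3)(45) = 5.00 m/s
Δx = v₀t + ½at² = 18.5·45 + 0.5·-0.3·45² = 529 m

Phase 2 (decelerating): v₀ = 5.00 m/s, a = -0.5 m/s².
v² = v₀² + 2aΔx = 5.00² + 2·-0.5·13 = 12.0 → v = 3.46 m/s
t = (v − v₀)/a = (3.46 − 5.00)/-0.5 = 3.07 s

Phase 3 (constant speed): v₀ = 3.46 m/s, a = 0 m/s².
v = v₀ + at = 3.46 + (0)(15) = 3.46 m/s
Δx = v₀t + ½at² = 3.46·15 + 0.5·0·15² = 52.0 m

Phase 4 (decelerating): v₀ = 3.46 m/s, a = -1.1 m/s².
v = v₀ + at → t = (0 − 3.46) / -1.1 = 3.15 s
v² = v₀² + 2aΔx → Δx = (0² − 3.46²)/(2·-1.1) = 5.45 m
Total distance = 529 + 13.0 + 52.0 + 5.45 = 599 m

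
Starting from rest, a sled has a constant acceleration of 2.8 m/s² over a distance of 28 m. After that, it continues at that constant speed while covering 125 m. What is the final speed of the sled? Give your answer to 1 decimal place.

Phase 1 (accelerating): v₀ = 0 m/s, a = 2.8 m/s².
v² = v₀² + 2aΔx = 0² + 2·2.8·28 = 157 → v = 12.5 m/s
t = (v − v₀)/a = (12.5 − 0)/2.8 = 4.47 s

Phase 2 (constant speed): v₀ = 12.5 m/s, a = 0 m/s².
Constant speed: t = d/v = 125/12.5 = 9.98 s
Final speed = 12.5 m/s

12.5 m/s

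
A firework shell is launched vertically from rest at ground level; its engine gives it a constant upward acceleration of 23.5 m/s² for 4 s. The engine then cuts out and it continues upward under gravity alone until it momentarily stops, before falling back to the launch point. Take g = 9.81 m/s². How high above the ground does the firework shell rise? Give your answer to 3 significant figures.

Phase 1 (powered ascent): v₀ = 0 m/s, a = 23.5 m/s².
v = v₀ + at = 0 + (23.5)(4) = 94.0 m/s
Δx = v₀t + ½at² = 0·4 + 0.5·23.5·4² = 188 m

Phase 2 (coasting upward): v₀ = 94.0 m/s, a = -9.81 m/s².
v = v₀ + at → t = (0 − 94.0) / -9.81 = 9.58 s
v² = v₀² + 2aΔx → Δx = (0² − 94.0²)/(2·-9.81) = 450 m
Maximum height = 188 + 450 = 638 m

638 m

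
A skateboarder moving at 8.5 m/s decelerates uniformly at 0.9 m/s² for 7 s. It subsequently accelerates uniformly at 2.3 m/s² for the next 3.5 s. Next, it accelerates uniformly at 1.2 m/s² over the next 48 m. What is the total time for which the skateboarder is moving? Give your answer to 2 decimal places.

14.33 s

Phase 1 (decelerating): v₀ = 8.50 m/s, a = -0.9 m/s².
v = v₀ + at = 8.50 + (-0.9)(7) = 2.20 m/s
Δx = v₀t + ½at² = 8.50·7 + 0.5·-0.9·7² = 37.5 m

Phase 2 (accelerating): v₀ = 2.20 m/s, a = 2.3 m/s².
v = v₀ + at = 2.20 + (2.3)(3.5) = 10.2 m/s
Δx = v₀t + ½at² = 2.20·3.5 + 0.5·2.3·3.5² = 21.8 m

Phase 3 (accelerating): v₀ = 10.2 m/s, a = 1.2 m/s².
v² = v₀² + 2aΔx = 10.2² + 2·1.2·48 = 220 → v = 14.8 m/s
t = (v − v₀)/a = (14.8 − 10.2)/1.2 = 3.83 s
Total time = 7.00 + 3.50 + 3.83 = 14.3 s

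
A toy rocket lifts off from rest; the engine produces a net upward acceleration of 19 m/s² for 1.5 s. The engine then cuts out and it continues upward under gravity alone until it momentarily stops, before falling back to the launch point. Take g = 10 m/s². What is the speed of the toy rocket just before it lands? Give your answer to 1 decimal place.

Phase 1 (powered ascent): v₀ = 0 m/s, a = 19 m/s².
v = v₀ + at = 0 + (19)(1.5) = 28.5 m/s
Δx = v₀t + ½at² = 0·1.5 + 0.5·19·1.5² = 21.4 m

Phase 2 (coasting upward): v₀ = 28.5 m/s, a = -10 m/s².
v = v₀ + at → t = (0 − 28.5) / -10 = 2.85 s
v² = v₀² + 2aΔx → Δx = (0² − 28.5²)/(2·-10) = 40.6 m

Phase 3 (free fall): v₀ = 0 m/s, a = -10 m/s².
Falls 62.0 m from rest: t = √(2·62.0/10) = 3.52 s; v = g·t = 35.2 m/s.
Impact speed = 35.2 m/s

35.2 m/s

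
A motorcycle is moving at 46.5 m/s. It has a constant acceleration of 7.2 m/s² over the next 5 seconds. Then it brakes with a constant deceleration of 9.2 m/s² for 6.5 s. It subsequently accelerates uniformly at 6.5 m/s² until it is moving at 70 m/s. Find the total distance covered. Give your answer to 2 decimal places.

1001.69 m

Phase 1 (accelerating): v₀ = 46.5 m/s, a = 7.2 m/s².
v = v₀ + at = 46.5 + (7.2)(5) = 82.5 m/s
Δx = v₀t + ½at² = 46.5·5 + 0.5·7.2·5² = 322 m

Phase 2 (decelerating): v₀ = 82.5 m/s, a = -9.2 m/s².
v = v₀ + at = 82.5 + (-9.2)(6.5) = 22.7 m/s
Δx = v₀t + ½at² = 82.5·6.5 + 0.5·-9.2·6.5² = 342 m

Phase 3 (accelerating): v₀ = 22.7 m/s, a = 6.5 m/s².
v = v₀ + at → t = (70 − 22.7) / 6.5 = 7.28 s
v² = v₀² + 2aΔx → Δx = (70² − 22.7²)/(2·6.5) = 337 m
Total distance = 322 + 342 + 337 = 1000 m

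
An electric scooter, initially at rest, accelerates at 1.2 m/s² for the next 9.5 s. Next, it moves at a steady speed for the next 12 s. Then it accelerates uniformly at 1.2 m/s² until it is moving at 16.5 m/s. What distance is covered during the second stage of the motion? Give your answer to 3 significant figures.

Phase 1 (accelerating): v₀ = 0 m/s, a = 1.2 m/s².
v = v₀ + at = 0 + (1.2)(9.5) = 11.4 m/s
Δx = v₀t + ½at² = 0·9.5 + 0.5·1.2·9.5² = 54.1 m

Phase 2 (constant speed): v₀ = 11.4 m/s, a = 0 m/s².
v = v₀ + at = 11.4 + (0)(12) = 11.4 m/s
Δx = v₀t + ½at² = 11.4·12 + 0.5·0·12² = 137 m
Distance in phase 2 = 137 m

137 m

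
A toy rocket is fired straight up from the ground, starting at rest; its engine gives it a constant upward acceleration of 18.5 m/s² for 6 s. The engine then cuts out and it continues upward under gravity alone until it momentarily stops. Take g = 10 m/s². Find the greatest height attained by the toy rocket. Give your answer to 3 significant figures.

949 m

Phase 1 (powered ascent): v₀ = 0 m/s, a = 18.5 m/s².
v = v₀ + at = 0 + (18.5)(6) = 111 m/s
Δx = v₀t + ½at² = 0·6 + 0.5·18.5·6² = 333 m

Phase 2 (coasting upward): v₀ = 111 m/s, a = -10 m/s².
v = v₀ + at → t = (0 − 111) / -10 = 11.1 s
v² = v₀² + 2aΔx → Δx = (0² − 111²)/(2·-10) = 616 m
Maximum height = 333 + 616 = 949 m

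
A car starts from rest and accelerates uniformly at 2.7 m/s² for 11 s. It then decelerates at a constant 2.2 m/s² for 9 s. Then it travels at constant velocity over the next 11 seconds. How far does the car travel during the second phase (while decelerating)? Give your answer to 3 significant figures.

Phase 1 (accelerating): v₀ = 0 m/s, a = 2.7 m/s².
v = v₀ + at = 0 + (2.7)(11) = 29.7 m/s
Δx = v₀t + ½at² = 0·11 + 0.5·2.7·11² = 163 m

Phase 2 (decelerating): v₀ = 29.7 m/s, a = -2.2 m/s².
v = v₀ + at = 29.7 + (-2.2)(9) = 9.90 m/s
Δx = v₀t + ½at² = 29.7·9 + 0.5·-2.2·9² = 178 m
Distance in phase 2 = 178 m

178 m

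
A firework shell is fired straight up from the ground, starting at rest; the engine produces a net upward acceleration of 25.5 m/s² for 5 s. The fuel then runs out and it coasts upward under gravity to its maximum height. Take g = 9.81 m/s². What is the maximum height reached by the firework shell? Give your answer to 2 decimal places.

Phase 1 (powered ascent): v₀ = 0 m/s, a = 25.5 m/s².
v = v₀ + at = 0 + (25.5)(5) = 128 m/s
Δx = v₀t + ½at² = 0·5 + 0.5·25.5·5² = 319 m

Phase 2 (coasting upward): v₀ = 128 m/s, a = -9.81 m/s².
v = v₀ + at → t = (0 − 128) / -9.81 = 13.0 s
v² = v₀² + 2aΔx → Δx = (0² − 128²)/(2·-9.81) = 829 m
Maximum height = 319 + 829 = 1150 m

1147.31 m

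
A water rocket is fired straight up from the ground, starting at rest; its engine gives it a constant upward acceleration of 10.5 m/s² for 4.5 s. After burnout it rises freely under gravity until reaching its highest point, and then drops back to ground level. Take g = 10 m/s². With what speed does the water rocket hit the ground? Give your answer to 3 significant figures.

Phase 1 (powered ascent): v₀ = 0 m/s, a = 10.5 m/s².
v = v₀ + at = 0 + (10.5)(4.5) = 47.2 m/s
Δx = v₀t + ½at² = 0·4.5 + 0.5·10.5·4.5² = 106 m

Phase 2 (coasting upward): v₀ = 47.2 m/s, a = -10 m/s².
v = v₀ + at → t = (0 − 47.2) / -10 = 4.72 s
v² = v₀² + 2aΔx → Δx = (0² − 47.2²)/(2·-10) = 112 m

Phase 3 (free fall): v₀ = 0 m/s, a = -10 m/s².
Falls 218 m from rest: t = √(2·218/10) = 6.60 s; v = g·t = 66.0 m/s.
Impact speed = 66.0 m/s

66.0 m/s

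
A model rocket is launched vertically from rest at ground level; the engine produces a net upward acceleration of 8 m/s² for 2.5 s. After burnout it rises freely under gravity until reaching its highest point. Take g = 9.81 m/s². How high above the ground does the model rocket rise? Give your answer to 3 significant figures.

45.4 m

Phase 1 (powered ascent): v₀ = 0 m/s, a = 8 m/s².
v = v₀ + at = 0 + (8)(2.5) = 20.0 m/s
Δx = v₀t + ½at² = 0·2.5 + 0.5·8·2.5² = 25.0 m

Phase 2 (coasting upward): v₀ = 20.0 m/s, a = -9.81 m/s².
v = v₀ + at → t = (0 − 20.0) / -9.81 = 2.04 s
v² = v₀² + 2aΔx → Δx = (0² − 20.0²)/(2·-9.81) = 20.4 m
Maximum height = 25.0 + 20.4 = 45.4 m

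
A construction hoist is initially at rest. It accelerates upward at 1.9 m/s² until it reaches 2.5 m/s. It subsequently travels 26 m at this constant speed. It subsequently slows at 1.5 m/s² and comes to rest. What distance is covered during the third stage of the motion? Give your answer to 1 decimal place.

Phase 1 (accelerating): v₀ = 0 m/s, a = 1.9 m/s².
v = v₀ + at → t = (2.5 − 0) / 1.9 = 1.32 s
v² = v₀² + 2aΔx → Δx = (2.5² − 0²)/(2·1.9) = 1.64 m

Phase 2 (constant speed): v₀ = 2.50 m/s, a = 0 m/s².
Constant speed: t = d/v = 26/2.50 = 10.4 s

Phase 3 (decelerating): v₀ = 2.50 m/s, a = -1.5 m/s².
v = v₀ + at → t = (0 − 2.50) / -1.5 = 1.67 s
v² = v₀² + 2aΔx → Δx = (0² − 2.50²)/(2·-1.5) = 2.08 m
Distance in phase 3 = 2.08 m

2.1 m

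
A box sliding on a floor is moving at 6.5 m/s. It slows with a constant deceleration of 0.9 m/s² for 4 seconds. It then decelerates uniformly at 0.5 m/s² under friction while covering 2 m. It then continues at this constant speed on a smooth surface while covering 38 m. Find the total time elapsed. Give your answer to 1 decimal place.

Phase 1 (decelerating): v₀ = 6.50 m/s, a = -0.9 m/s².
v = v₀ + at = 6.50 + (-0.9)(4) = 2.90 m/s
Δx = v₀t + ½at² = 6.50·4 + 0.5·-0.9·4² = 18.8 m

Phase 2 (decelerating): v₀ = 2.90 m/s, a = -0.5 m/s².
v² = v₀² + 2aΔx = 2.90² + 2·-0.5·2 = 6.41 → v = 2.53 m/s
t = (v − v₀)/a = (2.53 − 2.90)/-0.5 = 0.736 s

Phase 3 (constant speed): v₀ = 2.53 m/s, a = 0 m/s².
Constant speed: t = d/v = 38/2.53 = 15.0 s
Total time = 4.00 + 0.736 + 15.0 = 19.7 s

19.7 s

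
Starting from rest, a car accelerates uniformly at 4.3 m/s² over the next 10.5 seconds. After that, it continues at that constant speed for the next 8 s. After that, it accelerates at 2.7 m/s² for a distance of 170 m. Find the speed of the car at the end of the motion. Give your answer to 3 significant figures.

Phase 1 (accelerating): v₀ = 0 m/s, a = 4.3 m/s².
v = v₀ + at = 0 + (4.3)(10.5) = 45.1 m/s
Δx = v₀t + ½at² = 0·10.5 + 0.5·4.3·10.5² = 237 m

Phase 2 (constant speed): v₀ = 45.1 m/s, a = 0 m/s².
v = v₀ + at = 45.1 + (0)(8) = 45.1 m/s
Δx = v₀t + ½at² = 45.1·8 + 0.5·0·8² = 361 m

Phase 3 (accelerating): v₀ = 45.1 m/s, a = 2.7 m/s².
v² = v₀² + 2aΔx = 45.1² + 2·2.7·170 = 2960 → v = 54.4 m/s
t = (v − v₀)/a = (54.4 − 45.1)/2.7 = 3.42 s
Final speed = 54.4 m/s

54.4 m/s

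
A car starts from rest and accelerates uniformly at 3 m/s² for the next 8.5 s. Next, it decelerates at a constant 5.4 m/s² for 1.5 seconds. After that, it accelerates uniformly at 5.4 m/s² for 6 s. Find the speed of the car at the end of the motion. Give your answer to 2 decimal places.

Phase 1 (accelerating): v₀ = 0 m/s, a = 3 m/s².
v = v₀ + at = 0 + (3)(8.5) = 25.5 m/s
Δx = v₀t + ½at² = 0·8.5 + 0.5·3·8.5² = 108 m

Phase 2 (decelerating): v₀ = 25.5 m/s, a = -5.4 m/s².
v = v₀ + at = 25.5 + (-5.4)(1.5) = 17.4 m/s
Δx = v₀t + ½at² = 25.5·1.5 + 0.5·-5.4·1.5² = 32.2 m

Phase 3 (accelerating): v₀ = 17.4 m/s, a = 5.4 m/s².
v = v₀ + at = 17.4 + (5.4)(6) = 49.8 m/s
Δx = v₀t + ½at² = 17.4·6 + 0.5·5.4·6² = 202 m
Final speed = 49.8 m/s

49.80 m/s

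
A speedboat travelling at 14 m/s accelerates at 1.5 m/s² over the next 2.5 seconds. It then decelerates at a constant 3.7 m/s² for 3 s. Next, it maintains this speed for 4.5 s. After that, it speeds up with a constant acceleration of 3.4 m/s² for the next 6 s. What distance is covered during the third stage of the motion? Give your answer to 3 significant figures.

29.9 m

Phase 1 (accelerating): v₀ = 14.0 m/s, a = 1.5 m/s².
v = v₀ + at = 14.0 + (1.5)(2.5) = 17.8 m/s
Δx = v₀t + ½at² = 14.0·2.5 + 0.5·1.5·2.5² = 39.7 m

Phase 2 (decelerating): v₀ = 17.8 m/s, a = -3.7 m/s².
v = v₀ + at = 17.8 + (-3.7)(3) = 6.65 m/s
Δx = v₀t + ½at² = 17.8·3 + 0.5·-3.7·3² = 36.6 m

Phase 3 (constant speed): v₀ = 6.65 m/s, a = 0 m/s².
v = v₀ + at = 6.65 + (0)(4.5) = 6.65 m/s
Δx = v₀t + ½at² = 6.65·4.5 + 0.5·0·4.5² = 29.9 m
Distance in phase 3 = 29.9 m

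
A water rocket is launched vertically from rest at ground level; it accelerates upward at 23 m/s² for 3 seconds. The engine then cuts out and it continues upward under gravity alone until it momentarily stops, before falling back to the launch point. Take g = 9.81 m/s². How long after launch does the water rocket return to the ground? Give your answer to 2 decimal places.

18.43 s

Phase 1 (powered ascent): v₀ = 0 m/s, a = 23 m/s².
v = v₀ + at = 0 + (23)(3) = 69.0 m/s
Δx = v₀t + ½at² = 0·3 + 0.5·23·3² = 104 m

Phase 2 (coasting upward): v₀ = 69.0 m/s, a = -9.81 m/s².
v = v₀ + at → t = (0 − 69.0) / -9.81 = 7.03 s
v² = v₀² + 2aΔx → Δx = (0² − 69.0²)/(2·-9.81) = 243 m

Phase 3 (free fall): v₀ = 0 m/s, a = -9.81 m/s².
Falls 346 m from rest: t = √(2·346/9.81) = 8.40 s; v = g·t = 82.4 m/s.
Total time = 3.00 + 7.03 + 8.40 = 18.4 s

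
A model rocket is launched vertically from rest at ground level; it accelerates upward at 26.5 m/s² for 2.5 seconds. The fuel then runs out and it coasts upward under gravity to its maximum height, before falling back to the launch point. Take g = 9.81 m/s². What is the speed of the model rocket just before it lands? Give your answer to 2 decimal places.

77.55 m/s

Phase 1 (powered ascent): v₀ = 0 m/s, a = 26.5 m/s².
v = v₀ + at = 0 + (26.5)(2.5) = 66.2 m/s
Δx = v₀t + ½at² = 0·2.5 + 0.5·26.5·2.5² = 82.8 m

Phase 2 (coasting upward): v₀ = 66.2 m/s, a = -9.81 m/s².
v = v₀ + at → t = (0 − 66.2) / -9.81 = 6.75 s
v² = v₀² + 2aΔx → Δx = (0² − 66.2²)/(2·-9.81) = 224 m

Phase 3 (free fall): v₀ = 0 m/s, a = -9.81 m/s².
Falls 307 m from rest: t = √(2·307/9.81) = 7.91 s; v = g·t = 77.5 m/s.
Impact speed = 77.5 m/s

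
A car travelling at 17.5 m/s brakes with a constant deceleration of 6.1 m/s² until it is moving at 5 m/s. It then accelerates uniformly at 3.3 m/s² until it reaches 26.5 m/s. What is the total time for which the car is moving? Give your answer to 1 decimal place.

8.6 s

Phase 1 (decelerating): v₀ = 17.5 m/s, a = -6.1 m/s².
v = v₀ + at → t = (5 − 17.5) / -6.1 = 2.05 s
v² = v₀² + 2aΔx → Δx = (5² − 17.5²)/(2·-6.1) = 23.1 m

Phase 2 (accelerating): v₀ = 5.00 m/s, a = 3.3 m/s².
v = v₀ + at → t = (26.5 − 5.00) / 3.3 = 6.52 s
v² = v₀² + 2aΔx → Δx = (26.5² − 5.00²)/(2·3.3) = 103 m
Total time = 2.05 + 6.52 = 8.56 s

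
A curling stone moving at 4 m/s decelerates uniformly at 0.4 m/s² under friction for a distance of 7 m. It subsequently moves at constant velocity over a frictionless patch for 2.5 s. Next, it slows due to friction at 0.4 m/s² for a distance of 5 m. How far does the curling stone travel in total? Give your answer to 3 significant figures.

Phase 1 (decelerating): v₀ = 4.00 m/s, a = -0.4 m/s².
v² = v₀² + 2aΔx = 4.00² + 2·-0.4·7 = 10.4 → v = 3.22 m/s
t = (v − v₀)/a = (3.22 − 4.00)/-0.4 = 1.94 s

Phase 2 (constant speed): v₀ = 3.22 m/s, a = 0 m/s².
v = v₀ + at = 3.22 + (0)(2.5) = 3.22 m/s
Δx = v₀t + ½at² = 3.22·2.5 + 0.5·0·2.5² = 8.06 m

Phase 3 (decelerating): v₀ = 3.22 m/s, a = -0.4 m/s².
v² = v₀² + 2aΔx = 3.22² + 2·-0.4·5 = 6.40 → v = 2.53 m/s
t = (v − v₀)/a = (2.53 − 3.22)/-0.4 = 1.74 s
Total distance = 7.00 + 8.06 + 5.00 = 20.1 m

20.1 m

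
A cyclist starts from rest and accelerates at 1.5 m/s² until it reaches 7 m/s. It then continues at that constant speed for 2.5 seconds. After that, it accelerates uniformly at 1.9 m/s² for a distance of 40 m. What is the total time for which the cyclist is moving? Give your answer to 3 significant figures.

10.9 s

Phase 1 (accelerating): v₀ = 0 m/s, a = 1.5 m/s².
v = v₀ + at → t = (7 − 0) / 1.5 = 4.67 s
v² = v₀² + 2aΔx → Δx = (7² − 0²)/(2·1.5) = 16.3 m

Phase 2 (constant speed): v₀ = 7.00 m/s, a = 0 m/s².
v = v₀ + at = 7.00 + (0)(2.5) = 7.00 m/s
Δx = v₀t + ½at² = 7.00·2.5 + 0.5·0·2.5² = 17.5 m

Phase 3 (accelerating): v₀ = 7.00 m/s, a = 1.9 m/s².
v² = v₀² + 2aΔx = 7.00² + 2·1.9·40 = 201 → v = 14.2 m/s
t = (v − v₀)/a = (14.2 − 7.00)/1.9 = 3.78 s
Total time = 4.67 + 2.50 + 3.78 = 10.9 s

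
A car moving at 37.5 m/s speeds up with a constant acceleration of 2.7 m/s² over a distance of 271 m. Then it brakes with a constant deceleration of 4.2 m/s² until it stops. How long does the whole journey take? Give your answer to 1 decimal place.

18.7 s

Phase 1 (accelerating): v₀ = 37.5 m/s, a = 2.7 m/s².
v² = v₀² + 2aΔx = 37.5² + 2·2.7·271 = 2870 → v = 53.6 m/s
t = (v − v₀)/a = (53.6 − 37.5)/2.7 = 5.95 s

Phase 2 (decelerating): v₀ = 53.6 m/s, a = -4.2 m/s².
v = v₀ + at → t = (0 − 53.6) / -4.2 = 12.8 s
v² = v₀² + 2aΔx → Δx = (0² − 53.6²)/(2·-4.2) = 342 m
Total time = 5.95 + 12.8 = 18.7 s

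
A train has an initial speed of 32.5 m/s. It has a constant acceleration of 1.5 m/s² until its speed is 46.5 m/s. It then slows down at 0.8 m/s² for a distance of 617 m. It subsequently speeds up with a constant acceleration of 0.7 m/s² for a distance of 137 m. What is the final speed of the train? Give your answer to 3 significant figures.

Phase 1 (accelerating): v₀ = 32.5 m/s, a = 1.5 m/s².
v = v₀ + at → t = (46.5 − 32.5) / 1.5 = 9.33 s
v² = v₀² + 2aΔx → Δx = (46.5² − 32.5²)/(2·1.5) = 369 m

Phase 2 (decelerating): v₀ = 46.5 m/s, a = -0.8 m/s².
v² = v₀² + 2aΔx = 46.5² + 2·-0.8·617 = 1180 → v = 34.3 m/s
t = (v − v₀)/a = (34.3 − 46.5)/-0.8 = 15.3 s

Phase 3 (accelerating): v₀ = 34.3 m/s, a = 0.7 m/s².
v² = v₀² + 2aΔx = 34.3² + 2·0.7·137 = 1370 → v = 37.0 m/s
t = (v − v₀)/a = (37.0 − 34.3)/0.7 = 3.85 s
Final speed = 37.0 m/s

37.0 m/s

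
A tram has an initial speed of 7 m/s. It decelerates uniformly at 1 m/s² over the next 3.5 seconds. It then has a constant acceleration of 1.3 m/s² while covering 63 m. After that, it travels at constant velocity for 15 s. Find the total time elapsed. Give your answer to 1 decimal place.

Phase 1 (decelerating): v₀ = 7.00 m/s, a = -1 m/s².
v = v₀ + at = 7.00 + (-1)(3.5) = 3.50 m/s
Δx = v₀t + ½at² = 7.00·3.5 + 0.5·-1·3.5² = 18.4 m

Phase 2 (accelerating): v₀ = 3.50 m/s, a = 1.3 m/s².
v² = v₀² + 2aΔx = 3.50² + 2·1.3·63 = 176 → v = 13.3 m/s
t = (v − v₀)/a = (13.3 − 3.50)/1.3 = 7.51 s

Phase 3 (constant speed): v₀ = 13.3 m/s, a = 0 m/s².
v = v₀ + at = 13.3 + (0)(15) = 13.3 m/s
Δx = v₀t + ½at² = 13.3·15 + 0.5·0·15² = 199 m
Total time = 3.50 + 7.51 + 15.0 = 26.0 s

26.0 s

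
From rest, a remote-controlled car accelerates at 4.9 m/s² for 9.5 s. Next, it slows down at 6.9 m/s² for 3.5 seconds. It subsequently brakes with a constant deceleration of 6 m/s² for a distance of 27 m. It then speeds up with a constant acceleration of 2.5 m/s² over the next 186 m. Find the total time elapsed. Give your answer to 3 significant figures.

22.5 s

Phase 1 (accelerating): v₀ = 0 m/s, a = 4.9 m/s².
v = v₀ + at = 0 + (4.9)(9.5) = 46.6 m/s
Δx = v₀t + ½at² = 0·9.5 + 0.5·4.9·9.5² = 221 m

Phase 2 (decelerating): v₀ = 46.6 m/s, a = -6.9 m/s².
v = v₀ + at = 46.6 + (-6.9)(3.5) = 22.4 m/s
Δx = v₀t + ½at² = 46.6·3.5 + 0.5·-6.9·3.5² = 121 m

Phase 3 (decelerating): v₀ = 22.4 m/s, a = -6 m/s².
v² = v₀² + 2aΔx = 22.4² + 2·-6·27 = 178 → v = 13.3 m/s
t = (v − v₀)/a = (13.3 − 22.4)/-6 = 1.51 s

Phase 4 (accelerating): v₀ = 13.3 m/s, a = 2.5 m/s².
v² = v₀² + 2aΔx = 13.3² + 2·2.5·186 = 1110 → v = 33.3 m/s
t = (v − v₀)/a = (33.3 − 13.3)/2.5 = 7.98 s
Total time = 9.50 + 3.50 + 1.51 + 7.98 = 22.5 s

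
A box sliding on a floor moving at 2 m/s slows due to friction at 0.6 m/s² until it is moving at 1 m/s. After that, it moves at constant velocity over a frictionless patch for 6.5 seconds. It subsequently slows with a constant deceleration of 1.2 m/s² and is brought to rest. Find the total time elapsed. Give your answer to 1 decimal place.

9.0 s

Phase 1 (decelerating): v₀ = 2.00 m/s, a = -0.6 m/s².
v = v₀ + at → t = (1 − 2.00) / -0.6 = 1.67 s
v² = v₀² + 2aΔx → Δx = (1² − 2.00²)/(2·-0.6) = 2.50 m

Phase 2 (constant speed): v₀ = 1.00 m/s, a = 0 m/s².
v = v₀ + at = 1.00 + (0)(6.5) = 1.00 m/s
Δx = v₀t + ½at² = 1.00·6.5 + 0.5·0·6.5² = 6.50 m

Phase 3 (decelerating): v₀ = 1.00 m/s, a = -1.2 m/s².
v = v₀ + at → t = (0 − 1.00) / -1.2 = 0.833 s
v² = v₀² + 2aΔx → Δx = (0² − 1.00²)/(2·-1.2) = 0.417 m
Total time = 1.67 + 6.50 + 0.833 = 9.00 s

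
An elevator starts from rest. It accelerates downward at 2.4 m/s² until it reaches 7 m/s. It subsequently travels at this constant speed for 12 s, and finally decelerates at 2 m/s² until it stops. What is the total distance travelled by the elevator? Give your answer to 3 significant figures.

Phase 1 (accelerating): v₀ = 0 m/s, a = 2.4 m/s².
v = v₀ + at → t = (7 − 0) / 2.4 = 2.92 s
v² = v₀² + 2aΔx → Δx = (7² − 0²)/(2·2.4) = 10.2 m

Phase 2 (constant speed): v₀ = 7.00 m/s, a = 0 m/s².
v = v₀ + at = 7.00 + (0)(12) = 7.00 m/s
Δx = v₀t + ½at² = 7.00·12 + 0.5·0·12² = 84.0 m

Phase 3 (decelerating): v₀ = 7.00 m/s, a = -2 m/s².
v = v₀ + at → t = (0 − 7.00) / -2 = 3.50 s
v² = v₀² + 2aΔx → Δx = (0² − 7.00²)/(2·-2) = 12.2 m
Total distance = 10.2 + 84.0 + 12.2 = 106 m

106 m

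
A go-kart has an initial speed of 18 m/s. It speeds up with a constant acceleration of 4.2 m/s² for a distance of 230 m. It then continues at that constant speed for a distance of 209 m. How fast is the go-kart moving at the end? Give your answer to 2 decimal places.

Phase 1 (accelerating): v₀ = 18.0 m/s, a = 4.2 m/s².
v² = v₀² + 2aΔx = 18.0² + 2·4.2·230 = 2260 → v = 47.5 m/s
t = (v − v₀)/a = (47.5 − 18.0)/4.2 = 7.02 s

Phase 2 (constant speed): v₀ = 47.5 m/s, a = 0 m/s².
Constant speed: t = d/v = 209/47.5 = 4.40 s
Final speed = 47.5 m/s

47.50 m/s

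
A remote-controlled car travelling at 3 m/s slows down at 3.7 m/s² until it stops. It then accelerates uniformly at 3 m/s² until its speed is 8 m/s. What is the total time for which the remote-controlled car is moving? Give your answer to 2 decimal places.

3.48 s

Phase 1 (decelerating): v₀ = 3.00 m/s, a = -3.7 m/s².
v = v₀ + at → t = (0 − 3.00) / -3.7 = 0.811 s
v² = v₀² + 2aΔx → Δx = (0² − 3.00²)/(2·-3.7) = 1.22 m

Phase 2 (accelerating): v₀ = 0 m/s, a = 3 m/s².
v = v₀ + at → t = (8 − 0) / 3 = 2.67 s
v² = v₀² + 2aΔx → Δx = (8² − 0²)/(2·3) = 10.7 m
Total time = 0.811 + 2.67 = 3.48 s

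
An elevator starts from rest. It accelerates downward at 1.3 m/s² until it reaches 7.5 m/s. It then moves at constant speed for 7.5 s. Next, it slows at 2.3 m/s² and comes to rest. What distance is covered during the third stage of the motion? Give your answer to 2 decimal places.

12.23 m

Phase 1 (accelerating): v₀ = 0 m/s, a = 1.3 m/s².
v = v₀ + at → t = (7.5 − 0) / 1.3 = 5.77 s
v² = v₀² + 2aΔx → Δx = (7.5² − 0²)/(2·1.3) = 21.6 m

Phase 2 (constant speed): v₀ = 7.50 m/s, a = 0 m/s².
v = v₀ + at = 7.50 + (0)(7.5) = 7.50 m/s
Δx = v₀t + ½at² = 7.50·7.5 + 0.5·0·7.5² = 56.2 m

Phase 3 (decelerating): v₀ = 7.50 m/s, a = -2.3 m/s².
v = v₀ + at → t = (0 − 7.50) / -2.3 = 3.26 s
v² = v₀² + 2aΔx → Δx = (0² − 7.50²)/(2·-2.3) = 12.2 m
Distance in phase 3 = 12.2 m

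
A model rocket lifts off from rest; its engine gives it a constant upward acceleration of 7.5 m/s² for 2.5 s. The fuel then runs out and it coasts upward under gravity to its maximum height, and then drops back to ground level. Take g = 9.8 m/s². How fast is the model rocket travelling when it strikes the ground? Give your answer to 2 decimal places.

Phase 1 (powered ascent): v₀ = 0 m/s, a = 7.5 m/s².
v = v₀ + at = 0 + (7.5)(2.5) = 18.8 m/s
Δx = v₀t + ½at² = 0·2.5 + 0.5·7.5·2.5² = 23.4 m

Phase 2 (coasting upward): v₀ = 18.8 m/s, a = -9.8 m/s².
v = v₀ + at → t = (0 − 18.8) / -9.8 = 1.91 s
v² = v₀² + 2aΔx → Δx = (0² − 18.8²)/(2·-9.8) = 17.9 m

Phase 3 (free fall): v₀ = 0 m/s, a = -9.8 m/s².
Falls 41.4 m from rest: t = √(2·41.4/9.8) = 2.91 s; v = g·t = 28.5 m/s.
Impact speed = 28.5 m/s

28.48 m/s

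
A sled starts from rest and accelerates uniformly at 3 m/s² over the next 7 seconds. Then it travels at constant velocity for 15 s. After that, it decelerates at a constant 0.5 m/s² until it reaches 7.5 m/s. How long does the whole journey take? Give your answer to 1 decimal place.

Phase 1 (accelerating): v₀ = 0 m/s, a = 3 m/s².
v = v₀ + at = 0 + (3)(7) = 21.0 m/s
Δx = v₀t + ½at² = 0·7 + 0.5·3·7² = 73.5 m

Phase 2 (constant speed): v₀ = 21.0 m/s, a = 0 m/s².
v = v₀ + at = 21.0 + (0)(15) = 21.0 m/s
Δx = v₀t + ½at² = 21.0·15 + 0.5·0·15² = 315 m

Phase 3 (decelerating): v₀ = 21.0 m/s, a = -0.5 m/s².
v = v₀ + at → t = (7.5 − 21.0) / -0.5 = 27.0 s
v² = v₀² + 2aΔx → Δx = (7.5² − 21.0²)/(2·-0.5) = 385 m
Total time = 7.00 + 15.0 + 27.0 = 49.0 s

49.0 s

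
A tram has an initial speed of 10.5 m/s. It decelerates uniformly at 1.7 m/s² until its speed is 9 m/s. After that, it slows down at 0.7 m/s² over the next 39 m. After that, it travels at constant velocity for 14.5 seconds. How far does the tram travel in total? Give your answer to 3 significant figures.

122 m

Phase 1 (decelerating): v₀ = 10.5 m/s, a = -1.7 m/s².
v = v₀ + at → t = (9 − 10.5) / -1.7 = 0.882 s
v² = v₀² + 2aΔx → Δx = (9² − 10.5²)/(2·-1.7) = 8.60 m

Phase 2 (decelerating): v₀ = 9.00 m/s, a = -0.7 m/s².
v² = v₀² + 2aΔx = 9.00² + 2·-0.7·39 = 26.4 → v = 5.14 m/s
t = (v − v₀)/a = (5.14 − 9.00)/-0.7 = 5.52 s

Phase 3 (constant speed): v₀ = 5.14 m/s, a = 0 m/s².
v = v₀ + at = 5.14 + (0)(14.5) = 5.14 m/s
Δx = v₀t + ½at² = 5.14·14.5 + 0.5·0·14.5² = 74.5 m
Total distance = 8.60 + 39.0 + 74.5 = 122 m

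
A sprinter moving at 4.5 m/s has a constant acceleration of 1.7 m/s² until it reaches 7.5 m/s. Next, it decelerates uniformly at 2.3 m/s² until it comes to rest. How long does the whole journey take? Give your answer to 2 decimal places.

5.03 s

Phase 1 (accelerating): v₀ = 4.50 m/s, a = 1.7 m/s².
v = v₀ + at → t = (7.5 − 4.50) / 1.7 = 1.76 s
v² = v₀² + 2aΔx → Δx = (7.5² − 4.50²)/(2·1.7) = 10.6 m

Phase 2 (decelerating): v₀ = 7.50 m/s, a = -2.3 m/s².
v = v₀ + at → t = (0 − 7.50) / -2.3 = 3.26 s
v² = v₀² + 2aΔx → Δx = (0² − 7.50²)/(2·-2.3) = 12.2 m
Total time = 1.76 + 3.26 = 5.03 s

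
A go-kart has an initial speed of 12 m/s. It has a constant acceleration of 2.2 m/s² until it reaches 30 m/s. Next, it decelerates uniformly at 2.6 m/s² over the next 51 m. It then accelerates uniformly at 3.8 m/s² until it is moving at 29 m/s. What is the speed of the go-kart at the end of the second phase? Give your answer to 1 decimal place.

Phase 1 (accelerating): v₀ = 12.0 m/s, a = 2.2 m/s².
v = v₀ + at → t = (30 − 12.0) / 2.2 = 8.18 s
v² = v₀² + 2aΔx → Δx = (30² − 12.0²)/(2·2.2) = 172 m

Phase 2 (decelerating): v₀ = 30.0 m/s, a = -2.6 m/s².
v² = v₀² + 2aΔx = 30.0² + 2·-2.6·51 = 635 → v = 25.2 m/s
t = (v − v₀)/a = (25.2 − 30.0)/-2.6 = 1.85 s
Speed at end of phase 2 = 25.2 m/s

25.2 m/s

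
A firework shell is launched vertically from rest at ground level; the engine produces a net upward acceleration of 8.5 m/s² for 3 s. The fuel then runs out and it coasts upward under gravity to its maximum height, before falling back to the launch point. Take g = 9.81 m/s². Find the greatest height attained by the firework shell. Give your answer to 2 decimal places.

71.39 m

Phase 1 (powered ascent): v₀ = 0 m/s, a = 8.5 m/s².
v = v₀ + at = 0 + (8.5)(3) = 25.5 m/s
Δx = v₀t + ½at² = 0·3 + 0.5·8.5·3² = 38.2 m

Phase 2 (coasting upward): v₀ = 25.5 m/s, a = -9.81 m/s².
v = v₀ + at → t = (0 − 25.5) / -9.81 = 2.60 s
v² = v₀² + 2aΔx → Δx = (0² − 25.5²)/(2·-9.81) = 33.1 m
Maximum height = 38.2 + 33.1 = 71.4 m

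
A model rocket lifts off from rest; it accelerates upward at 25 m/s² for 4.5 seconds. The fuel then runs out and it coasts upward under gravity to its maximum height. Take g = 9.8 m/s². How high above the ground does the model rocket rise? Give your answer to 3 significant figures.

Phase 1 (powered ascent): v₀ = 0 m/s, a = 25 m/s².
v = v₀ + at = 0 + (25)(4.5) = 112 m/s
Δx = v₀t + ½at² = 0·4.5 + 0.5·25·4.5² = 253 m

Phase 2 (coasting upward): v₀ = 112 m/s, a = -9.8 m/s².
v = v₀ + at → t = (0 − 112) / -9.8 = 11.5 s
v² = v₀² + 2aΔx → Δx = (0² − 112²)/(2·-9.8) = 646 m
Maximum height = 253 + 646 = 899 m

899 m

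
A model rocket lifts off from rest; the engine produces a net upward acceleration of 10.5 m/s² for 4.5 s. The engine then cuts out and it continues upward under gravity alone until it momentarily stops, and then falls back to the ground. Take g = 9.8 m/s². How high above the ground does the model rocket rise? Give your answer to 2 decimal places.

Phase 1 (powered ascent): v₀ = 0 m/s, a = 10.5 m/s².
v = v₀ + at = 0 + (10.5)(4.5) = 47.2 m/s
Δx = v₀t + ½at² = 0·4.5 + 0.5·10.5·4.5² = 106 m

Phase 2 (coasting upward): v₀ = 47.2 m/s, a = -9.8 m/s².
v = v₀ + at → t = (0 − 47.2) / -9.8 = 4.82 s
v² = v₀² + 2aΔx → Δx = (0² − 47.2²)/(2·-9.8) = 114 m
Maximum height = 106 + 114 = 220 m

220.22 m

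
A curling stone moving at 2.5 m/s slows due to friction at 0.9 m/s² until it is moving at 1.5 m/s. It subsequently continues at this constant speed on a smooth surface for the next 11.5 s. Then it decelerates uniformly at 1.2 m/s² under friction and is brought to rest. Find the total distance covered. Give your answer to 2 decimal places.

20.41 m

Phase 1 (decelerating): v₀ = 2.50 m/s, a = -0.9 m/s².
v = v₀ + at → t = (1.5 − 2.50) / -0.9 = 1.11 s
v² = v₀² + 2aΔx → Δx = (1.5² − 2.50²)/(2·-0.9) = 2.22 m

Phase 2 (constant speed): v₀ = 1.50 m/s, a = 0 m/s².
v = v₀ + at = 1.50 + (0)(11.5) = 1.50 m/s
Δx = v₀t + ½at² = 1.50·11.5 + 0.5·0·11.5² = 17.2 m

Phase 3 (decelerating): v₀ = 1.50 m/s, a = -1.2 m/s².
v = v₀ + at → t = (0 − 1.50) / -1.2 = 1.25 s
v² = v₀² + 2aΔx → Δx = (0² − 1.50²)/(2·-1.2) = 0.938 m
Total distance = 2.22 + 17.2 + 0.938 = 20.4 m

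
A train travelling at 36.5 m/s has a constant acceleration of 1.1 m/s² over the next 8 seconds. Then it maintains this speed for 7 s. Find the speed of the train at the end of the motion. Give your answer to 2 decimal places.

Phase 1 (accelerating): v₀ = 36.5 m/s, a = 1.1 m/s².
v = v₀ + at = 36.5 + (1.1)(8) = 45.3 m/s
Δx = v₀t + ½at² = 36.5·8 + 0.5·1.1·8² = 327 m

Phase 2 (constant speed): v₀ = 45.3 m/s, a = 0 m/s².
v = v₀ + at = 45.3 + (0)(7) = 45.3 m/s
Δx = v₀t + ½at² = 45.3·7 + 0.5·0·7² = 317 m
Final speed = 45.3 m/s

45.30 m/s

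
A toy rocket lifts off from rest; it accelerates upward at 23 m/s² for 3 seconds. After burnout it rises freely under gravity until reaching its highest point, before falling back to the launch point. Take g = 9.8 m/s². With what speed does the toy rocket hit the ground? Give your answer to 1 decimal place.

Phase 1 (powered ascent): v₀ = 0 m/s, a = 23 m/s².
v = v₀ + at = 0 + (23)(3) = 69.0 m/s
Δx = v₀t + ½at² = 0·3 + 0.5·23·3² = 104 m

Phase 2 (coasting upward): v₀ = 69.0 m/s, a = -9.8 m/s².
v = v₀ + at → t = (0 − 69.0) / -9.8 = 7.04 s
v² = v₀² + 2aΔx → Δx = (0² − 69.0²)/(2·-9.8) = 243 m

Phase 3 (free fall): v₀ = 0 m/s, a = -9.8 m/s².
Falls 346 m from rest: t = √(2·346/9.8) = 8.41 s; v = g·t = 82.4 m/s.
Impact speed = 82.4 m/s

82.4 m/s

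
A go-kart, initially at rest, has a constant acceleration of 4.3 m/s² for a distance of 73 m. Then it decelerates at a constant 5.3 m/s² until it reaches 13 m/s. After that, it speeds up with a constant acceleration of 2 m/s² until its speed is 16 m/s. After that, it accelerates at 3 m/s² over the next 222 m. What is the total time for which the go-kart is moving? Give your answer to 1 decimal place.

17.6 s

Phase 1 (accelerating): v₀ = 0 m/s, a = 4.3 m/s².
v² = v₀² + 2aΔx = 0² + 2·4.3·73 = 628 → v = 25.1 m/s
t = (v − v₀)/a = (25.1 − 0)/4.3 = 5.83 s

Phase 2 (decelerating): v₀ = 25.1 m/s, a = -5.3 m/s².
v = v₀ + at → t = (13 − 25.1) / -5.3 = 2.27 s
v² = v₀² + 2aΔx → Δx = (13² − 25.1²)/(2·-5.3) = 43.3 m

Phase 3 (accelerating): v₀ = 13.0 m/s, a = 2 m/s².
v = v₀ + at → t = (16 − 13.0) / 2 = 1.50 s
v² = v₀² + 2aΔx → Δx = (16² − 13.0²)/(2·2) = 21.8 m

Phase 4 (accelerating): v₀ = 16.0 m/s, a = 3 m/s².
v² = v₀² + 2aΔx = 16.0² + 2·3·222 = 1590 → v = 39.8 m/s
t = (v − v₀)/a = (39.8 − 16.0)/3 = 7.95 s
Total time = 5.83 + 2.27 + 1.50 + 7.95 = 17.6 s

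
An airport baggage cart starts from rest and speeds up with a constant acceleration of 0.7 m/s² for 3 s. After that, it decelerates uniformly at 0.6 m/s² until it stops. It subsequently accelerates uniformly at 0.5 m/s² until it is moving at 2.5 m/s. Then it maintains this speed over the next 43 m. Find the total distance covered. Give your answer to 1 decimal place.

56.1 m

Phase 1 (accelerating): v₀ = 0 m/s, a = 0.7 m/s².
v = v₀ + at = 0 + (0.7)(3) = 2.10 m/s
Δx = v₀t + ½at² = 0·3 + 0.5·0.7·3² = 3.15 m

Phase 2 (decelerating): v₀ = 2.10 m/s, a = -0.6 m/s².
v = v₀ + at → t = (0 − 2.10) / -0.6 = 3.50 s
v² = v₀² + 2aΔx → Δx = (0² − 2.10²)/(2·-0.6) = 3.67 m

Phase 3 (accelerating): v₀ = 0 m/s, a = 0.5 m/s².
v = v₀ + at → t = (2.5 − 0) / 0.5 = 5.00 s
v² = v₀² + 2aΔx → Δx = (2.5² − 0²)/(2·0.5) = 6.25 m

Phase 4 (constant speed): v₀ = 2.50 m/s, a = 0 m/s².
Constant speed: t = d/v = 43/2.50 = 17.2 s
Total distance = 3.15 + 3.67 + 6.25 + 43.0 = 56.1 m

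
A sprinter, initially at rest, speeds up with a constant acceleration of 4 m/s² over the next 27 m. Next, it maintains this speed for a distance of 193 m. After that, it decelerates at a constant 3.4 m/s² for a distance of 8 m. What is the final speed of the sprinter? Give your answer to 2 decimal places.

Phase 1 (accelerating): v₀ = 0 m/s, a = 4 m/s².
v² = v₀² + 2aΔx = 0² + 2·4·27 = 216 → v = 14.7 m/s
t = (v − v₀)/a = (14.7 − 0)/4 = 3.67 s

Phase 2 (constant speed): v₀ = 14.7 m/s, a = 0 m/s².
Constant speed: t = d/v = 193/14.7 = 13.1 s

Phase 3 (decelerating): v₀ = 14.7 m/s, a = -3.4 m/s².
v² = v₀² + 2aΔx = 14.7² + 2·-3.4·8 = 162 → v = 12.7 m/s
t = (v − v₀)/a = (12.7 − 14.7)/-3.4 = 0.584 s
Final speed = 12.7 m/s

12.71 m/s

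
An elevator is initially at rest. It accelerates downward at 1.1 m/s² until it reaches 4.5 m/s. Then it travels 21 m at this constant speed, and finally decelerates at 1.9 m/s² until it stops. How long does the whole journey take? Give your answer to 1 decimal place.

11.1 s

Phase 1 (accelerating): v₀ = 0 m/s, a = 1.1 m/s².
v = v₀ + at → t = (4.5 − 0) / 1.1 = 4.09 s
v² = v₀² + 2aΔx → Δx = (4.5² − 0²)/(2·1.1) = 9.20 m

Phase 2 (constant speed): v₀ = 4.50 m/s, a = 0 m/s².
Constant speed: t = d/v = 21/4.50 = 4.67 s

Phase 3 (decelerating): v₀ = 4.50 m/s, a = -1.9 m/s².
v = v₀ + at → t = (0 − 4.50) / -1.9 = 2.37 s
v² = v₀² + 2aΔx → Δx = (0² − 4.50²)/(2·-1.9) = 5.33 m
Total time = 4.09 + 4.67 + 2.37 = 11.1 s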